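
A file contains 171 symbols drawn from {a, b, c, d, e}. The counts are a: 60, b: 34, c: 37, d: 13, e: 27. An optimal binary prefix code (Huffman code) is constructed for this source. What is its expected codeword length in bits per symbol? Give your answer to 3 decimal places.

Probabilities are the counts divided by 171.
Repeatedly combine the two least-probable nodes; the expected code length is the sum of the merged weights.
merge 13/171 + 3/19 → 40/171
merge 34/171 + 37/171 → 71/171
merge 40/171 + 20/57 → 100/171
merge 71/171 + 100/171 → 1
L = 40/171 + 71/171 + 100/171 + 1 = 382/171 ≈ 2.234 bits/symbol.

2.234 bits/symbol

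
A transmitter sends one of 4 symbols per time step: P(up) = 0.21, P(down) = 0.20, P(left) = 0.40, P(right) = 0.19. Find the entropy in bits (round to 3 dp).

1.921 bits

H = −Σ pᵢ log₂ pᵢ.
−0.21·log₂(0.21) = 0.4728
−0.20·log₂(0.20) = 0.4644
−0.40·log₂(0.40) = 0.5288
−0.19·log₂(0.19) = 0.4552
Sum ≈ 1.9212 → 1.921 bits.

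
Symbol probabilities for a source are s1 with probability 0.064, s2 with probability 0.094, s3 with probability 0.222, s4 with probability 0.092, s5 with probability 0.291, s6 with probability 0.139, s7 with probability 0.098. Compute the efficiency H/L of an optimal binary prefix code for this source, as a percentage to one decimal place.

Entropy H = −Σ p log₂ p ≈ 2.6156 bits.
Huffman merges: 8/125+23/250→39/250; 47/500+49/500→24/125; 139/1000+39/250→59/200; 24/125+111/500→207/500; 291/1000+59/200→293/500; 207/500+293/500→1. L = 2643/1000 ≈ 2.6430.
Efficiency = H/L = 2.6156/2.6430 = 99.0%.

99.0%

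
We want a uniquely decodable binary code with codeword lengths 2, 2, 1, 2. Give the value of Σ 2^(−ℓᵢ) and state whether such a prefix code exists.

With common denominator 2^2 = 4: Σ 2^(−ℓᵢ) = 1/4 + 1/4 + 2/4 + 1/4 = 5/4 = 1.25.
Kraft's inequality requires Σ ≤ 1; here Σ = 1.25 > 1, so no such prefix code exists.

1.25; no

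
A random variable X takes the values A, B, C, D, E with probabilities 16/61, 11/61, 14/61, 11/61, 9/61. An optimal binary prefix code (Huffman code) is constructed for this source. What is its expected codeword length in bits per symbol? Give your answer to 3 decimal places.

2.328 bits/symbol

Repeatedly combine the two least-probable nodes; the expected code length is the sum of the merged weights.
merge 9/61 + 11/61 → 20/61
merge 11/61 + 14/61 → 25/61
merge 16/61 + 20/61 → 36/61
merge 25/61 + 36/61 → 1
L = 20/61 + 25/61 + 36/61 + 1 = 142/61 ≈ 2.328 bits/symbol.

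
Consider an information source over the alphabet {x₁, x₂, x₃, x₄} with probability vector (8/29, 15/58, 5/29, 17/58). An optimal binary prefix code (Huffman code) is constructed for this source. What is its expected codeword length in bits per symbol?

2 bits/symbol

Repeatedly combine the two least-probable nodes; the expected code length is the sum of the merged weights.
merge 5/29 + 15/58 → 25/58
merge 8/29 + 17/58 → 33/58
merge 25/58 + 33/58 → 1
L = 25/58 + 33/58 + 1 = 2 bits/symbol.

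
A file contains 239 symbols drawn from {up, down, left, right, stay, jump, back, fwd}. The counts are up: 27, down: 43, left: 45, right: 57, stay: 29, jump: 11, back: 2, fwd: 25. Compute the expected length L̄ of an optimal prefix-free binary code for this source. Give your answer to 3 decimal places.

Probabilities are the counts divided by 239.
Repeatedly combine the two least-probable nodes; the expected code length is the sum of the merged weights.
merge 2/239 + 11/239 → 13/239
merge 13/239 + 25/239 → 38/239
merge 27/239 + 29/239 → 56/239
merge 38/239 + 43/239 → 81/239
merge 45/239 + 56/239 → 101/239
merge 57/239 + 81/239 → 138/239
merge 101/239 + 138/239 → 1
L = 13/239 + 38/239 + 56/239 + 81/239 + 101/239 + 138/239 + 1 = 666/239 ≈ 2.787 bits/symbol.

2.787 bits/symbol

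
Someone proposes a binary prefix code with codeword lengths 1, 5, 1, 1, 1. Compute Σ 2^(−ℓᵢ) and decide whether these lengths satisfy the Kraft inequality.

2.03125; no

With common denominator 2^5 = 32: Σ 2^(−ℓᵢ) = 16/32 + 1/32 + 16/32 + 16/32 + 16/32 = 65/32 = 2.03125.
Kraft's inequality requires Σ ≤ 1; here Σ = 2.03125 > 1, so no such prefix code exists.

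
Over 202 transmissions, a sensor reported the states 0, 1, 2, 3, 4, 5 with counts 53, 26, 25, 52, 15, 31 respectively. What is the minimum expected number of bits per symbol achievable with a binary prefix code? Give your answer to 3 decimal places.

2.480 bits/symbol

Probabilities are the counts divided by 202.
Repeatedly combine the two least-probable nodes; the expected code length is the sum of the merged weights.
merge 15/202 + 25/202 → 20/101
merge 13/101 + 31/202 → 57/202
merge 20/101 + 26/101 → 46/101
merge 53/202 + 57/202 → 55/101
merge 46/101 + 55/101 → 1
L = 20/101 + 57/202 + 46/101 + 55/101 + 1 = 501/202 ≈ 2.480 bits/symbol.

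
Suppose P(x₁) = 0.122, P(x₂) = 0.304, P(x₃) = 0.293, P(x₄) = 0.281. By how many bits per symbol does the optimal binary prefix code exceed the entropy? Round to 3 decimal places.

0.074 bits

Entropy H = −Σ p log₂ p ≈ 1.9260 bits.
Huffman merges: 61/500+281/1000→403/1000; 293/1000+38/125→597/1000; 403/1000+597/1000→1. L = 2 ≈ 2.0000.
L − H = 2.0000 − 1.9260 = 0.074 bits.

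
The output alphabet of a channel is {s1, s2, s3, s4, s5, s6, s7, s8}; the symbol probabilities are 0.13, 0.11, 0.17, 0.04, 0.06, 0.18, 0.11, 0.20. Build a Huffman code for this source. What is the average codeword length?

2.9 bits/symbol

Repeatedly combine the two least-probable nodes; the expected code length is the sum of the merged weights.
merge 1/25 + 3/50 → 1/10
merge 1/10 + 11/100 → 21/100
merge 11/100 + 13/100 → 6/25
merge 17/100 + 9/50 → 7/20
merge 1/5 + 21/100 → 41/100
merge 6/25 + 7/20 → 59/100
merge 41/100 + 59/100 → 1
L = 1/10 + 21/100 + 6/25 + 7/20 + 41/100 + 59/100 + 1 = 29/10 = 2.9 bits/symbol.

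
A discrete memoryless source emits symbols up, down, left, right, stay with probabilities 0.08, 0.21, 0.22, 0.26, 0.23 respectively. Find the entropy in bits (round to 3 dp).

H = −Σ pᵢ log₂ pᵢ.
−0.08·log₂(0.08) = 0.2915
−0.21·log₂(0.21) = 0.4728
−0.22·log₂(0.22) = 0.4806
−0.26·log₂(0.26) = 0.5053
−0.23·log₂(0.23) = 0.4877
Sum ≈ 2.2379 → 2.238 bits.

2.238 bits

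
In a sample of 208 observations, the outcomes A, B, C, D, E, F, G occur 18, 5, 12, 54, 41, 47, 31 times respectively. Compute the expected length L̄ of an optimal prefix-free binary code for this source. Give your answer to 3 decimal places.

Probabilities are the counts divided by 208.
Repeatedly combine the two least-probable nodes; the expected code length is the sum of the merged weights.
merge 5/208 + 3/52 → 17/208
merge 17/208 + 9/104 → 35/208
merge 31/208 + 35/208 → 33/104
merge 41/208 + 47/208 → 11/26
merge 27/104 + 33/104 → 15/26
merge 11/26 + 15/26 → 1
L = 17/208 + 35/208 + 33/104 + 11/26 + 15/26 + 1 = 267/104 ≈ 2.567 bits/symbol.

2.567 bits/symbol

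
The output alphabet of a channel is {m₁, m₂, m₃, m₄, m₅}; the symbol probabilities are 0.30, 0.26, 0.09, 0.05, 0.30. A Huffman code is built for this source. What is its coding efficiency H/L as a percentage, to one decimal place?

97.0%

Entropy H = −Σ p log₂ p ≈ 2.0762 bits.
Huffman merges: 1/20+9/100→7/50; 7/50+13/50→2/5; 3/10+3/10→3/5; 2/5+3/5→1. L = 107/50 ≈ 2.1400.
Efficiency = H/L = 2.0762/2.1400 = 97.0%.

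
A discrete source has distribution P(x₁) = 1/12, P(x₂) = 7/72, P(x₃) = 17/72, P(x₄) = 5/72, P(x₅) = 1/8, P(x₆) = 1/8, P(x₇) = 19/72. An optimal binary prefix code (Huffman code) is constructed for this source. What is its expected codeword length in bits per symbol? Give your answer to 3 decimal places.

Repeatedly combine the two least-probable nodes; the expected code length is the sum of the merged weights.
merge 5/72 + 1/12 → 11/72
merge 7/72 + 1/8 → 2/9
merge 1/8 + 11/72 → 5/18
merge 2/9 + 17/72 → 11/24
merge 19/72 + 5/18 → 13/24
merge 11/24 + 13/24 → 1
L = 11/72 + 2/9 + 5/18 + 11/24 + 13/24 + 1 = 191/72 ≈ 2.653 bits/symbol.

2.653 bits/symbol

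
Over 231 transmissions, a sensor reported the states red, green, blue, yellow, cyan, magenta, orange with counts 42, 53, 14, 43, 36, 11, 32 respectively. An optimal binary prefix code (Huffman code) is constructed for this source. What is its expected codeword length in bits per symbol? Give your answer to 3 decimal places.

2.693 bits/symbol

Probabilities are the counts divided by 231.
Repeatedly combine the two least-probable nodes; the expected code length is the sum of the merged weights.
merge 1/21 + 2/33 → 25/231
merge 25/231 + 32/231 → 19/77
merge 12/77 + 2/11 → 26/77
merge 43/231 + 53/231 → 32/77
merge 19/77 + 26/77 → 45/77
merge 32/77 + 45/77 → 1
L = 25/231 + 19/77 + 26/77 + 32/77 + 45/77 + 1 = 622/231 ≈ 2.693 bits/symbol.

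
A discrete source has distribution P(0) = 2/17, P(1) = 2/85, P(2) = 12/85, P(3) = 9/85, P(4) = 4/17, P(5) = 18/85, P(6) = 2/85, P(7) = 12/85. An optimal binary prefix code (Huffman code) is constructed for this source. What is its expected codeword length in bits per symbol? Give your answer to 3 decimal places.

2.753 bits/symbol

Repeatedly combine the two least-probable nodes; the expected code length is the sum of the merged weights.
merge 2/85 + 2/85 → 4/85
merge 4/85 + 9/85 → 13/85
merge 2/17 + 12/85 → 22/85
merge 12/85 + 13/85 → 5/17
merge 18/85 + 4/17 → 38/85
merge 22/85 + 5/17 → 47/85
merge 38/85 + 47/85 → 1
L = 4/85 + 13/85 + 22/85 + 5/17 + 38/85 + 47/85 + 1 = 234/85 ≈ 2.753 bits/symbol.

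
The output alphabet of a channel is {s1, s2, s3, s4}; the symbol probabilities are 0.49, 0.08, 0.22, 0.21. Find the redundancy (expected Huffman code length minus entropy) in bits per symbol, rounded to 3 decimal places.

Entropy H = −Σ p log₂ p ≈ 1.7492 bits.
Huffman merges: 2/25+21/100→29/100; 11/50+29/100→51/100; 49/100+51/100→1. L = 9/5 ≈ 1.8000.
L − H = 1.8000 − 1.7492 = 0.051 bits.

0.051 bits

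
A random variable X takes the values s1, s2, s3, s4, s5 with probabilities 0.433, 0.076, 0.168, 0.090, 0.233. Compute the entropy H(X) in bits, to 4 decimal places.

H = −Σ pᵢ log₂ pᵢ.
−0.433·log₂(0.433) = 0.5229
−0.076·log₂(0.076) = 0.2826
−0.168·log₂(0.168) = 0.4323
−0.090·log₂(0.090) = 0.3127
−0.233·log₂(0.233) = 0.4897
Sum ≈ 2.0401 → 2.0401 bits.

2.0401 bits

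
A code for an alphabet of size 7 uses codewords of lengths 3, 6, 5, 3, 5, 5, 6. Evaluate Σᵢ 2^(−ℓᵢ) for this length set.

0.375

With common denominator 2^6 = 64: Σ 2^(−ℓᵢ) = 8/64 + 1/64 + 2/64 + 8/64 + 2/64 + 2/64 + 1/64 = 24/64 = 0.375.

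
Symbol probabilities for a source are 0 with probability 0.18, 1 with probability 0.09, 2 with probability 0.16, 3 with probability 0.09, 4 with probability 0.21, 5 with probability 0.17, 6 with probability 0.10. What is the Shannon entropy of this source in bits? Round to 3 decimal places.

H = −Σ pᵢ log₂ pᵢ.
−0.18·log₂(0.18) = 0.4453
−0.09·log₂(0.09) = 0.3127
−0.16·log₂(0.16) = 0.4230
−0.09·log₂(0.09) = 0.3127
−0.21·log₂(0.21) = 0.4728
−0.17·log₂(0.17) = 0.4346
−0.10·log₂(0.10) = 0.3322
Sum ≈ 2.7332 → 2.733 bits.

2.733 bits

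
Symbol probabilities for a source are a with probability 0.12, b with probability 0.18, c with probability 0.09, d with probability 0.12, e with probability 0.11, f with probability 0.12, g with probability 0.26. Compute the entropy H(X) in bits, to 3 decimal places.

2.715 bits

H = −Σ pᵢ log₂ pᵢ.
−0.12·log₂(0.12) = 0.3671
−0.18·log₂(0.18) = 0.4453
−0.09·log₂(0.09) = 0.3127
−0.12·log₂(0.12) = 0.3671
−0.11·log₂(0.11) = 0.3503
−0.12·log₂(0.12) = 0.3671
−0.26·log₂(0.26) = 0.5053
Sum ≈ 2.7147 → 2.715 bits.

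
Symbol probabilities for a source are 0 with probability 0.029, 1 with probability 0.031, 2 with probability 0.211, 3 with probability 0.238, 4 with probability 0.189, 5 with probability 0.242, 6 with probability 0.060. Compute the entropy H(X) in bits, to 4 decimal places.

2.4632 bits

H = −Σ pᵢ log₂ pᵢ.
−0.029·log₂(0.029) = 0.1481
−0.031·log₂(0.031) = 0.1554
−0.211·log₂(0.211) = 0.4736
−0.238·log₂(0.238) = 0.4929
−0.189·log₂(0.189) = 0.4543
−0.242·log₂(0.242) = 0.4954
−0.060·log₂(0.060) = 0.2435
Sum ≈ 2.4632 → 2.4632 bits.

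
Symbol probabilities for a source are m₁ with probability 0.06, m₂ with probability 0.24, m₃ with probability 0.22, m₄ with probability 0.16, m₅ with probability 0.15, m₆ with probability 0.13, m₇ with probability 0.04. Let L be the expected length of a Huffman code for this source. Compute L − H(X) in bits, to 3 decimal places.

Entropy H = −Σ p log₂ p ≈ 2.6202 bits.
Huffman merges: 1/25+3/50→1/10; 1/10+13/100→23/100; 3/20+4/25→31/100; 11/50+23/100→9/20; 6/25+31/100→11/20; 9/20+11/20→1. L = 66/25 ≈ 2.6400.
L − H = 2.6400 − 2.6202 = 0.020 bits.

0.020 bits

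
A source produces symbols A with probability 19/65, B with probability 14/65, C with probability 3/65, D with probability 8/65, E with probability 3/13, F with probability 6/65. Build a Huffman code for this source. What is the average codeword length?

2.4 bits/symbol

Repeatedly combine the two least-probable nodes; the expected code length is the sum of the merged weights.
merge 3/65 + 6/65 → 9/65
merge 8/65 + 9/65 → 17/65
merge 14/65 + 3/13 → 29/65
merge 17/65 + 19/65 → 36/65
merge 29/65 + 36/65 → 1
L = 9/65 + 17/65 + 29/65 + 36/65 + 1 = 12/5 = 2.4 bits/symbol.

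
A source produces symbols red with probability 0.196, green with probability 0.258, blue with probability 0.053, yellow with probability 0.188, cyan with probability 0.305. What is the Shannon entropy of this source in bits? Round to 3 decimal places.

H = −Σ pᵢ log₂ pᵢ.
−0.196·log₂(0.196) = 0.4608
−0.258·log₂(0.258) = 0.5043
−0.053·log₂(0.053) = 0.2246
−0.188·log₂(0.188) = 0.4533
−0.305·log₂(0.305) = 0.5225
Sum ≈ 2.1655 → 2.165 bits.

2.165 bits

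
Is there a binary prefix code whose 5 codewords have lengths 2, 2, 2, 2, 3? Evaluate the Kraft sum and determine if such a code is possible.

With common denominator 2^3 = 8: Σ 2^(−ℓᵢ) = 2/8 + 2/8 + 2/8 + 2/8 + 1/8 = 9/8 = 1.125.
Kraft's inequality requires Σ ≤ 1; here Σ = 1.125 > 1, so no such prefix code exists.

1.125; no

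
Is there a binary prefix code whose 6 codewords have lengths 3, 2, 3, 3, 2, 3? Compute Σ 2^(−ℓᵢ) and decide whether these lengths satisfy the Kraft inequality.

With common denominator 2^3 = 8: Σ 2^(−ℓᵢ) = 1/8 + 2/8 + 1/8 + 1/8 + 2/8 + 1/8 = 8/8 = 1.
Kraft's inequality requires Σ ≤ 1; here Σ = 1 ≤ 1, so such a prefix code exists.

1; yes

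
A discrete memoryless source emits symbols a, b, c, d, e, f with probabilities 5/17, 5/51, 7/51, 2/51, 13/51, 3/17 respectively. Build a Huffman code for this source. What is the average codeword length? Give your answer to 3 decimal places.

Repeatedly combine the two least-probable nodes; the expected code length is the sum of the merged weights.
merge 2/51 + 5/51 → 7/51
merge 7/51 + 7/51 → 14/51
merge 3/17 + 13/51 → 22/51
merge 14/51 + 5/17 → 29/51
merge 22/51 + 29/51 → 1
L = 7/51 + 14/51 + 22/51 + 29/51 + 1 = 41/17 ≈ 2.412 bits/symbol.

2.412 bits/symbol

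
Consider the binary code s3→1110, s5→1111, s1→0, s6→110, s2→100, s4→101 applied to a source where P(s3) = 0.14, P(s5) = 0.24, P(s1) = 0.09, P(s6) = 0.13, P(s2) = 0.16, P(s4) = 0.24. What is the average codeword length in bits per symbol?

L̄ = Σ pᵢ·ℓᵢ = 0.14·4 + 0.24·4 + 0.09·1 + 0.13·3 + 0.16·3 + 0.24·3 = 3.2 bits/symbol.

3.2 bits/symbol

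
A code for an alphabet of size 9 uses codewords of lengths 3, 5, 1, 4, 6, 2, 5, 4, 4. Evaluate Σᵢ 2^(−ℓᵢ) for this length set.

With common denominator 2^6 = 64: Σ 2^(−ℓᵢ) = 8/64 + 2/64 + 32/64 + 4/64 + 1/64 + 16/64 + 2/64 + 4/64 + 4/64 = 73/64 = 1.140625.

1.140625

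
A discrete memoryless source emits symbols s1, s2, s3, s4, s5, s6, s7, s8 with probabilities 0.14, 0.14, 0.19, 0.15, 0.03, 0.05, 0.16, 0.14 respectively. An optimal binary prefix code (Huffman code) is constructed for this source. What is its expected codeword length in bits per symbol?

2.89 bits/symbol

Repeatedly combine the two least-probable nodes; the expected code length is the sum of the merged weights.
merge 3/100 + 1/20 → 2/25
merge 2/25 + 7/50 → 11/50
merge 7/50 + 7/50 → 7/25
merge 3/20 + 4/25 → 31/100
merge 19/100 + 11/50 → 41/100
merge 7/25 + 31/100 → 59/100
merge 41/100 + 59/100 → 1
L = 2/25 + 11/50 + 7/25 + 31/100 + 41/100 + 59/100 + 1 = 289/100 = 2.89 bits/symbol.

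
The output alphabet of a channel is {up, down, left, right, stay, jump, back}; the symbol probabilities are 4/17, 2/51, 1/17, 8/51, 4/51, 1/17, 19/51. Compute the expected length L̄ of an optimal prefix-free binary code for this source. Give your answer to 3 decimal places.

Repeatedly combine the two least-probable nodes; the expected code length is the sum of the merged weights.
merge 2/51 + 1/17 → 5/51
merge 1/17 + 4/51 → 7/51
merge 5/51 + 7/51 → 4/17
merge 8/51 + 4/17 → 20/51
merge 4/17 + 19/51 → 31/51
merge 20/51 + 31/51 → 1
L = 5/51 + 7/51 + 4/17 + 20/51 + 31/51 + 1 = 42/17 ≈ 2.471 bits/symbol.

2.471 bits/symbol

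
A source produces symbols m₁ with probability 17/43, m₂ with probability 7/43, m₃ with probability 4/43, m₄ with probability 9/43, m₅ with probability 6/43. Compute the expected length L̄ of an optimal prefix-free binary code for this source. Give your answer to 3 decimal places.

Repeatedly combine the two least-probable nodes; the expected code length is the sum of the merged weights.
merge 4/43 + 6/43 → 10/43
merge 7/43 + 9/43 → 16/43
merge 10/43 + 16/43 → 26/43
merge 17/43 + 26/43 → 1
L = 10/43 + 16/43 + 26/43 + 1 = 95/43 ≈ 2.209 bits/symbol.

2.209 bits/symbol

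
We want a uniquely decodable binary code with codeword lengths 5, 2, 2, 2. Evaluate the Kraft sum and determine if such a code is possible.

0.78125; yes

With common denominator 2^5 = 32: Σ 2^(−ℓᵢ) = 1/32 + 8/32 + 8/32 + 8/32 = 25/32 = 0.78125.
Kraft's inequality requires Σ ≤ 1; here Σ = 0.78125 ≤ 1, so such a prefix code exists.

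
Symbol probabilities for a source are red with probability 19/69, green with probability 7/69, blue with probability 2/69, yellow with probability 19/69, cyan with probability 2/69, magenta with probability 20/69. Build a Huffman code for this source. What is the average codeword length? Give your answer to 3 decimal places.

Repeatedly combine the two least-probable nodes; the expected code length is the sum of the merged weights.
merge 2/69 + 2/69 → 4/69
merge 4/69 + 7/69 → 11/69
merge 11/69 + 19/69 → 10/23
merge 19/69 + 20/69 → 13/23
merge 10/23 + 13/23 → 1
L = 4/69 + 11/69 + 10/23 + 13/23 + 1 = 51/23 ≈ 2.217 bits/symbol.

2.217 bits/symbol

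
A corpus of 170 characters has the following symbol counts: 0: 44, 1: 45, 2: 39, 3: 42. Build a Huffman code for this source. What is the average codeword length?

Probabilities are the counts divided by 170.
Repeatedly combine the two least-probable nodes; the expected code length is the sum of the merged weights.
merge 39/170 + 21/85 → 81/170
merge 22/85 + 9/34 → 89/170
merge 81/170 + 89/170 → 1
L = 81/170 + 89/170 + 1 = 2 bits/symbol.

2 bits/symbol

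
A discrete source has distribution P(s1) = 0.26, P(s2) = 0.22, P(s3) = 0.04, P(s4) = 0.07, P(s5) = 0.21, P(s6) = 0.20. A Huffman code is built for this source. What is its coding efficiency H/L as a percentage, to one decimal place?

98.2%

Entropy H = −Σ p log₂ p ≈ 2.3774 bits.
Huffman merges: 1/25+7/100→11/100; 11/100+1/5→31/100; 21/100+11/50→43/100; 13/50+31/100→57/100; 43/100+57/100→1. L = 121/50 ≈ 2.4200.
Efficiency = H/L = 2.3774/2.4200 = 98.2%.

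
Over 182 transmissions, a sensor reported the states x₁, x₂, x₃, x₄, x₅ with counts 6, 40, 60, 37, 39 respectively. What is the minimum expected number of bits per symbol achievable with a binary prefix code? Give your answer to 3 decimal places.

2.236 bits/symbol

Probabilities are the counts divided by 182.
Repeatedly combine the two least-probable nodes; the expected code length is the sum of the merged weights.
merge 3/91 + 37/182 → 43/182
merge 3/14 + 20/91 → 79/182
merge 43/182 + 30/91 → 103/182
merge 79/182 + 103/182 → 1
L = 43/182 + 79/182 + 103/182 + 1 = 407/182 ≈ 2.236 bits/symbol.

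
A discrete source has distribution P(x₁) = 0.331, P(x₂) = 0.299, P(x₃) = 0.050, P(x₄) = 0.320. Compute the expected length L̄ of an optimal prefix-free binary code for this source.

2 bits/symbol

Repeatedly combine the two least-probable nodes; the expected code length is the sum of the merged weights.
merge 1/20 + 299/1000 → 349/1000
merge 8/25 + 331/1000 → 651/1000
merge 349/1000 + 651/1000 → 1
L = 349/1000 + 651/1000 + 1 = 2 bits/symbol.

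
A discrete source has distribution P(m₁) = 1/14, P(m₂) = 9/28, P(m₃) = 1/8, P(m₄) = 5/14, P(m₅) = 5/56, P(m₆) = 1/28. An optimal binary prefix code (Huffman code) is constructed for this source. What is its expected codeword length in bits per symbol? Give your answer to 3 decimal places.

2.268 bits/symbol

Repeatedly combine the two least-probable nodes; the expected code length is the sum of the merged weights.
merge 1/28 + 1/14 → 3/28
merge 5/56 + 3/28 → 11/56
merge 1/8 + 11/56 → 9/28
merge 9/28 + 9/28 → 9/14
merge 5/14 + 9/14 → 1
L = 3/28 + 11/56 + 9/28 + 9/14 + 1 = 127/56 ≈ 2.268 bits/symbol.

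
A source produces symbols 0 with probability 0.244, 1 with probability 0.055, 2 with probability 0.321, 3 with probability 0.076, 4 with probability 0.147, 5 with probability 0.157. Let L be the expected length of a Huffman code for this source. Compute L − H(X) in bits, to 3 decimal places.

0.048 bits

Entropy H = −Σ p log₂ p ≈ 2.3615 bits.
Huffman merges: 11/200+19/250→131/1000; 131/1000+147/1000→139/500; 157/1000+61/250→401/1000; 139/500+321/1000→599/1000; 401/1000+599/1000→1. L = 2409/1000 ≈ 2.4090.
L − H = 2.4090 − 2.3615 = 0.048 bits.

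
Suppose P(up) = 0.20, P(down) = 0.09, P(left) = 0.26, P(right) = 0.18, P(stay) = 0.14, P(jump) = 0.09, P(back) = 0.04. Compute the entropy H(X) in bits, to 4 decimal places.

2.6232 bits

H = −Σ pᵢ log₂ pᵢ.
−0.20·log₂(0.20) = 0.4644
−0.09·log₂(0.09) = 0.3127
−0.26·log₂(0.26) = 0.5053
−0.18·log₂(0.18) = 0.4453
−0.14·log₂(0.14) = 0.3971
−0.09·log₂(0.09) = 0.3127
−0.04·log₂(0.04) = 0.1858
Sum ≈ 2.6232 → 2.6232 bits.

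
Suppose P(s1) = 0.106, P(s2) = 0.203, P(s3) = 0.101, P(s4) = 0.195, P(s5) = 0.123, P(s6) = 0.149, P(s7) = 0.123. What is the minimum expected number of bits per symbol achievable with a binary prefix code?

Repeatedly combine the two least-probable nodes; the expected code length is the sum of the merged weights.
merge 101/1000 + 53/500 → 207/1000
merge 123/1000 + 123/1000 → 123/500
merge 149/1000 + 39/200 → 43/125
merge 203/1000 + 207/1000 → 41/100
merge 123/500 + 43/125 → 59/100
merge 41/100 + 59/100 → 1
L = 207/1000 + 123/500 + 43/125 + 41/100 + 59/100 + 1 = 2797/1000 = 2.797 bits/symbol.

2.797 bits/symbol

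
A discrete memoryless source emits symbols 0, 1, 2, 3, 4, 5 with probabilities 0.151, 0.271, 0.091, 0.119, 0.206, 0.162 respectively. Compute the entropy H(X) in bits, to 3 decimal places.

H = −Σ pᵢ log₂ pᵢ.
−0.151·log₂(0.151) = 0.4118
−0.271·log₂(0.271) = 0.5105
−0.091·log₂(0.091) = 0.3147
−0.119·log₂(0.119) = 0.3654
−0.206·log₂(0.206) = 0.4695
−0.162·log₂(0.162) = 0.4254
Sum ≈ 2.4974 → 2.497 bits.

2.497 bits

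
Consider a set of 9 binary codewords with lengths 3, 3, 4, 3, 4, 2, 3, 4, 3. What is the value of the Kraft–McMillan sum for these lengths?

1.0625

With common denominator 2^4 = 16: Σ 2^(−ℓᵢ) = 2/16 + 2/16 + 1/16 + 2/16 + 1/16 + 4/16 + 2/16 + 1/16 + 2/16 = 17/16 = 1.0625.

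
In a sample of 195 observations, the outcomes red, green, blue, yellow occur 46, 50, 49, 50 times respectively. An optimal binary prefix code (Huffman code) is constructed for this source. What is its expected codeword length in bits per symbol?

Probabilities are the counts divided by 195.
Repeatedly combine the two least-probable nodes; the expected code length is the sum of the merged weights.
merge 46/195 + 49/195 → 19/39
merge 10/39 + 10/39 → 20/39
merge 19/39 + 20/39 → 1
L = 19/39 + 20/39 + 1 = 2 bits/symbol.

2 bits/symbol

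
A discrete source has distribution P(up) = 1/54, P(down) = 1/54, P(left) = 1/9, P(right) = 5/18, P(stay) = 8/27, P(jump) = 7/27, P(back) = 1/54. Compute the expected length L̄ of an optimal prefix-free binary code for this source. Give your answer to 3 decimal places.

2.259 bits/symbol

Repeatedly combine the two least-probable nodes; the expected code length is the sum of the merged weights.
merge 1/54 + 1/54 → 1/27
merge 1/54 + 1/27 → 1/18
merge 1/18 + 1/9 → 1/6
merge 1/6 + 7/27 → 23/54
merge 5/18 + 8/27 → 31/54
merge 23/54 + 31/54 → 1
L = 1/27 + 1/18 + 1/6 + 23/54 + 31/54 + 1 = 61/27 ≈ 2.259 bits/symbol.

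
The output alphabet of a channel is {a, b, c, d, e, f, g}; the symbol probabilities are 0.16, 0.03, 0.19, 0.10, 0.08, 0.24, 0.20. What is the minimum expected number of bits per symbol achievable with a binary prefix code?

Repeatedly combine the two least-probable nodes; the expected code length is the sum of the merged weights.
merge 3/100 + 2/25 → 11/100
merge 1/10 + 11/100 → 21/100
merge 4/25 + 19/100 → 7/20
merge 1/5 + 21/100 → 41/100
merge 6/25 + 7/20 → 59/100
merge 41/100 + 59/100 → 1
L = 11/100 + 21/100 + 7/20 + 41/100 + 59/100 + 1 = 267/100 = 2.67 bits/symbol.

2.67 bits/symbol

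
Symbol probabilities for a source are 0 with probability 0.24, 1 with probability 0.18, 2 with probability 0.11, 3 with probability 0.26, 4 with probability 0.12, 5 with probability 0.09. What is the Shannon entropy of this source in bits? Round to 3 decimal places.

H = −Σ pᵢ log₂ pᵢ.
−0.24·log₂(0.24) = 0.4941
−0.18·log₂(0.18) = 0.4453
−0.11·log₂(0.11) = 0.3503
−0.26·log₂(0.26) = 0.5053
−0.12·log₂(0.12) = 0.3671
−0.09·log₂(0.09) = 0.3127
Sum ≈ 2.4747 → 2.475 bits.

2.475 bits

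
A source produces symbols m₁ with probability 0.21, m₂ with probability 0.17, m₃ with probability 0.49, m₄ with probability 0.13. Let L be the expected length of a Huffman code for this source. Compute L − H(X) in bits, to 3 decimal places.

0.016 bits

Entropy H = −Σ p log₂ p ≈ 1.7943 bits.
Huffman merges: 13/100+17/100→3/10; 21/100+3/10→51/100; 49/100+51/100→1. L = 181/100 ≈ 1.8100.
L − H = 1.8100 − 1.7943 = 0.016 bits.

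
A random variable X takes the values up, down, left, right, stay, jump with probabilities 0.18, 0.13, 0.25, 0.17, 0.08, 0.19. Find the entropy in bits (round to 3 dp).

2.509 bits

H = −Σ pᵢ log₂ pᵢ.
−0.18·log₂(0.18) = 0.4453
−0.13·log₂(0.13) = 0.3826
−0.25·log₂(0.25) = 0.5000
−0.17·log₂(0.17) = 0.4346
−0.08·log₂(0.08) = 0.2915
−0.19·log₂(0.19) = 0.4552
Sum ≈ 2.5093 → 2.509 bits.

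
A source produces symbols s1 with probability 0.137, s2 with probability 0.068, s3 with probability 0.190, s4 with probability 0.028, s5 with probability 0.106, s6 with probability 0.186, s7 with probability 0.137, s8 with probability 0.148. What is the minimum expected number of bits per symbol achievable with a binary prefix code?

Repeatedly combine the two least-probable nodes; the expected code length is the sum of the merged weights.
merge 7/250 + 17/250 → 12/125
merge 12/125 + 53/500 → 101/500
merge 137/1000 + 137/1000 → 137/500
merge 37/250 + 93/500 → 167/500
merge 19/100 + 101/500 → 49/125
merge 137/500 + 167/500 → 76/125
merge 49/125 + 76/125 → 1
L = 12/125 + 101/500 + 137/500 + 167/500 + 49/125 + 76/125 + 1 = 1453/500 = 2.906 bits/symbol.

2.906 bits/symbol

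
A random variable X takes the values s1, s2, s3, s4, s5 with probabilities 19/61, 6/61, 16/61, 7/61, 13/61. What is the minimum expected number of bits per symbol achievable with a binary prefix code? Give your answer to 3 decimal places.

2.213 bits/symbol

Repeatedly combine the two least-probable nodes; the expected code length is the sum of the merged weights.
merge 6/61 + 7/61 → 13/61
merge 13/61 + 13/61 → 26/61
merge 16/61 + 19/61 → 35/61
merge 26/61 + 35/61 → 1
L = 13/61 + 26/61 + 35/61 + 1 = 135/61 ≈ 2.213 bits/symbol.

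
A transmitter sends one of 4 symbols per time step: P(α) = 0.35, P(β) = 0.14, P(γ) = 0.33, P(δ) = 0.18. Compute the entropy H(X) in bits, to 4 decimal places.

H = −Σ pᵢ log₂ pᵢ.
−0.35·log₂(0.35) = 0.5301
−0.14·log₂(0.14) = 0.3971
−0.33·log₂(0.33) = 0.5278
−0.18·log₂(0.18) = 0.4453
Sum ≈ 1.9003 → 1.9003 bits.

1.9003 bits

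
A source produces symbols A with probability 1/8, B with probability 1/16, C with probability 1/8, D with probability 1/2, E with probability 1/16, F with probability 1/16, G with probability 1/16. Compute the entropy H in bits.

Each probability is a power of 1/2, so log₂(1/p) is an integer.
H = Σ p·log₂(1/p) = 1/8·3 + 1/16·4 + 1/8·3 + 1/2·1 + 1/16·4 + 1/16·4 + 1/16·4 = 2.25 bits.

2.25 bits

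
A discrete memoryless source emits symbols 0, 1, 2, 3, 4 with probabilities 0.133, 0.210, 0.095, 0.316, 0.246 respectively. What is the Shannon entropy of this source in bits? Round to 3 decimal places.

2.205 bits

H = −Σ pᵢ log₂ pᵢ.
−0.133·log₂(0.133) = 0.3871
−0.210·log₂(0.210) = 0.4728
−0.095·log₂(0.095) = 0.3226
−0.316·log₂(0.316) = 0.5252
−0.246·log₂(0.246) = 0.4977
Sum ≈ 2.2055 → 2.205 bits.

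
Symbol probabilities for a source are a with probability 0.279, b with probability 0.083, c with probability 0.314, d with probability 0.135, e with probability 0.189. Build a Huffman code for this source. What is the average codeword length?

2.218 bits/symbol

Repeatedly combine the two least-probable nodes; the expected code length is the sum of the merged weights.
merge 83/1000 + 27/200 → 109/500
merge 189/1000 + 109/500 → 407/1000
merge 279/1000 + 157/500 → 593/1000
merge 407/1000 + 593/1000 → 1
L = 109/500 + 407/1000 + 593/1000 + 1 = 1109/500 = 2.218 bits/symbol.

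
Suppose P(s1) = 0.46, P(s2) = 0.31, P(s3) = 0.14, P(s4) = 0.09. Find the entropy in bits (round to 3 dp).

H = −Σ pᵢ log₂ pᵢ.
−0.46·log₂(0.46) = 0.5153
−0.31·log₂(0.31) = 0.5238
−0.14·log₂(0.14) = 0.3971
−0.09·log₂(0.09) = 0.3127
Sum ≈ 1.7489 → 1.749 bits.

1.749 bits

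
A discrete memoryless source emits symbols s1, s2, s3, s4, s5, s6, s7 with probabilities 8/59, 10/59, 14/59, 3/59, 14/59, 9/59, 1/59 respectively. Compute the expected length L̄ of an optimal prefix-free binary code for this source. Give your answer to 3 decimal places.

Repeatedly combine the two least-probable nodes; the expected code length is the sum of the merged weights.
merge 1/59 + 3/59 → 4/59
merge 4/59 + 8/59 → 12/59
merge 9/59 + 10/59 → 19/59
merge 12/59 + 14/59 → 26/59
merge 14/59 + 19/59 → 33/59
merge 26/59 + 33/59 → 1
L = 4/59 + 12/59 + 19/59 + 26/59 + 33/59 + 1 = 153/59 ≈ 2.593 bits/symbol.

2.593 bits/symbol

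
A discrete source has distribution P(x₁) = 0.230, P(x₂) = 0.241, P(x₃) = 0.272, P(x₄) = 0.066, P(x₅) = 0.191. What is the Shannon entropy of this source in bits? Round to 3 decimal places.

2.208 bits

H = −Σ pᵢ log₂ pᵢ.
−0.230·log₂(0.230) = 0.4877
−0.241·log₂(0.241) = 0.4947
−0.272·log₂(0.272) = 0.5109
−0.066·log₂(0.066) = 0.2588
−0.191·log₂(0.191) = 0.4562
Sum ≈ 2.2083 → 2.208 bits.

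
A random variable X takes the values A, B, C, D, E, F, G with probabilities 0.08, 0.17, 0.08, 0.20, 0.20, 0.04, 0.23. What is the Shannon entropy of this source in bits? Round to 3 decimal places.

2.620 bits

H = −Σ pᵢ log₂ pᵢ.
−0.08·log₂(0.08) = 0.2915
−0.17·log₂(0.17) = 0.4346
−0.08·log₂(0.08) = 0.2915
−0.20·log₂(0.20) = 0.4644
−0.20·log₂(0.20) = 0.4644
−0.04·log₂(0.04) = 0.1858
−0.23·log₂(0.23) = 0.4877
Sum ≈ 2.6198 → 2.620 bits.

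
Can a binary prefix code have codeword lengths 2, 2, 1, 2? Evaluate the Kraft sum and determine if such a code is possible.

With common denominator 2^2 = 4: Σ 2^(−ℓᵢ) = 1/4 + 1/4 + 2/4 + 1/4 = 5/4 = 1.25.
Kraft's inequality requires Σ ≤ 1; here Σ = 1.25 > 1, so no such prefix code exists.

1.25; no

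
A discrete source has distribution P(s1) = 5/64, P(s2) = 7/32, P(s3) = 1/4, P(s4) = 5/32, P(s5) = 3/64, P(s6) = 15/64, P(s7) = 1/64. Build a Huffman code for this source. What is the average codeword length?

Repeatedly combine the two least-probable nodes; the expected code length is the sum of the merged weights.
merge 1/64 + 3/64 → 1/16
merge 1/16 + 5/64 → 9/64
merge 9/64 + 5/32 → 19/64
merge 7/32 + 15/64 → 29/64
merge 1/4 + 19/64 → 35/64
merge 29/64 + 35/64 → 1
L = 1/16 + 9/64 + 19/64 + 29/64 + 35/64 + 1 = 5/2 = 2.5 bits/symbol.

2.5 bits/symbol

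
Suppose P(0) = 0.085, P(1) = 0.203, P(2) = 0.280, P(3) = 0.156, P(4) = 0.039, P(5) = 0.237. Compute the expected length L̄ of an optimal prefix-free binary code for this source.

2.404 bits/symbol

Repeatedly combine the two least-probable nodes; the expected code length is the sum of the merged weights.
merge 39/1000 + 17/200 → 31/250
merge 31/250 + 39/250 → 7/25
merge 203/1000 + 237/1000 → 11/25
merge 7/25 + 7/25 → 14/25
merge 11/25 + 14/25 → 1
L = 31/250 + 7/25 + 11/25 + 14/25 + 1 = 601/250 = 2.404 bits/symbol.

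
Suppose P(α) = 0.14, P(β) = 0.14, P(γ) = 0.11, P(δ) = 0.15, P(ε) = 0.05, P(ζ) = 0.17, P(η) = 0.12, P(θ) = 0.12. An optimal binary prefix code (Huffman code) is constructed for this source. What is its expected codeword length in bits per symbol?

2.99 bits/symbol

Repeatedly combine the two least-probable nodes; the expected code length is the sum of the merged weights.
merge 1/20 + 11/100 → 4/25
merge 3/25 + 3/25 → 6/25
merge 7/50 + 7/50 → 7/25
merge 3/20 + 4/25 → 31/100
merge 17/100 + 6/25 → 41/100
merge 7/25 + 31/100 → 59/100
merge 41/100 + 59/100 → 1
L = 4/25 + 6/25 + 7/25 + 31/100 + 41/100 + 59/100 + 1 = 299/100 = 2.99 bits/symbol.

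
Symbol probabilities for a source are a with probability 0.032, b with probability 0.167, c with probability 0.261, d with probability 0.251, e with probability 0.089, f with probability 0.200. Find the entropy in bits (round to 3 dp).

2.371 bits

H = −Σ pᵢ log₂ pᵢ.
−0.032·log₂(0.032) = 0.1589
−0.167·log₂(0.167) = 0.4312
−0.261·log₂(0.261) = 0.5058
−0.251·log₂(0.251) = 0.5006
−0.089·log₂(0.089) = 0.3106
−0.200·log₂(0.200) = 0.4644
Sum ≈ 2.3715 → 2.371 bits.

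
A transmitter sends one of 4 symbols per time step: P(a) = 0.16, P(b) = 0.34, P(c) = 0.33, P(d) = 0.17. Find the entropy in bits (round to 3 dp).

H = −Σ pᵢ log₂ pᵢ.
−0.16·log₂(0.16) = 0.4230
−0.34·log₂(0.34) = 0.5292
−0.33·log₂(0.33) = 0.5278
−0.17·log₂(0.17) = 0.4346
Sum ≈ 1.9146 → 1.915 bits.

1.915 bits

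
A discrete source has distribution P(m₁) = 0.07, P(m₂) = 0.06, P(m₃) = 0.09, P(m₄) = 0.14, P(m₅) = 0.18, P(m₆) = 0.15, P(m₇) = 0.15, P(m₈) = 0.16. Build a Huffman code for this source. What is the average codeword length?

Repeatedly combine the two least-probable nodes; the expected code length is the sum of the merged weights.
merge 3/50 + 7/100 → 13/100
merge 9/100 + 13/100 → 11/50
merge 7/50 + 3/20 → 29/100
merge 3/20 + 4/25 → 31/100
merge 9/50 + 11/50 → 2/5
merge 29/100 + 31/100 → 3/5
merge 2/5 + 3/5 → 1
L = 13/100 + 11/50 + 29/100 + 31/100 + 2/5 + 3/5 + 1 = 59/20 = 2.95 bits/symbol.

2.95 bits/symbol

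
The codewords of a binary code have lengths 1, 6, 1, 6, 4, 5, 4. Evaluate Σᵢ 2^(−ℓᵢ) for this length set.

With common denominator 2^6 = 64: Σ 2^(−ℓᵢ) = 32/64 + 1/64 + 32/64 + 1/64 + 4/64 + 2/64 + 4/64 = 76/64 = 1.1875.

1.1875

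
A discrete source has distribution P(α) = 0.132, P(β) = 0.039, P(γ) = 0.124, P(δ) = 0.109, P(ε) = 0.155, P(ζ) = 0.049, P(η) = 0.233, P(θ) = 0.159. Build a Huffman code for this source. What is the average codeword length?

2.855 bits/symbol

Repeatedly combine the two least-probable nodes; the expected code length is the sum of the merged weights.
merge 39/1000 + 49/1000 → 11/125
merge 11/125 + 109/1000 → 197/1000
merge 31/250 + 33/250 → 32/125
merge 31/200 + 159/1000 → 157/500
merge 197/1000 + 233/1000 → 43/100
merge 32/125 + 157/500 → 57/100
merge 43/100 + 57/100 → 1
L = 11/125 + 197/1000 + 32/125 + 157/500 + 43/100 + 57/100 + 1 = 571/200 = 2.855 bits/symbol.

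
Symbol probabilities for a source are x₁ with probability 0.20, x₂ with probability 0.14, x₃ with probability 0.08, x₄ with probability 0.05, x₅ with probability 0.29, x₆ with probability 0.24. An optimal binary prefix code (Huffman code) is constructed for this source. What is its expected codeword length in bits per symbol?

2.4 bits/symbol

Repeatedly combine the two least-probable nodes; the expected code length is the sum of the merged weights.
merge 1/20 + 2/25 → 13/100
merge 13/100 + 7/50 → 27/100
merge 1/5 + 6/25 → 11/25
merge 27/100 + 29/100 → 14/25
merge 11/25 + 14/25 → 1
L = 13/100 + 27/100 + 11/25 + 14/25 + 1 = 12/5 = 2.4 bits/symbol.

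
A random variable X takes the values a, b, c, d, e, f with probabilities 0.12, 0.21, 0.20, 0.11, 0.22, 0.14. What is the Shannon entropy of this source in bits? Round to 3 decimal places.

H = −Σ pᵢ log₂ pᵢ.
−0.12·log₂(0.12) = 0.3671
−0.21·log₂(0.21) = 0.4728
−0.20·log₂(0.20) = 0.4644
−0.11·log₂(0.11) = 0.3503
−0.22·log₂(0.22) = 0.4806
−0.14·log₂(0.14) = 0.3971
Sum ≈ 2.5322 → 2.532 bits.

2.532 bits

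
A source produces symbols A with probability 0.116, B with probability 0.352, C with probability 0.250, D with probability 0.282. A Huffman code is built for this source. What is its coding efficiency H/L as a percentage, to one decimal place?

Entropy H = −Σ p log₂ p ≈ 1.9057 bits.
Huffman merges: 29/250+1/4→183/500; 141/500+44/125→317/500; 183/500+317/500→1. L = 2 ≈ 2.0000.
Efficiency = H/L = 1.9057/2.0000 = 95.3%.

95.3%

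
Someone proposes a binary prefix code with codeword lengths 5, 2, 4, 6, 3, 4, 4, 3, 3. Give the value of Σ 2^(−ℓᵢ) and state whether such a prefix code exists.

With common denominator 2^6 = 64: Σ 2^(−ℓᵢ) = 2/64 + 16/64 + 4/64 + 1/64 + 8/64 + 4/64 + 4/64 + 8/64 + 8/64 = 55/64 = 0.859375.
Kraft's inequality requires Σ ≤ 1; here Σ = 0.859375 ≤ 1, so such a prefix code exists.

0.859375; yes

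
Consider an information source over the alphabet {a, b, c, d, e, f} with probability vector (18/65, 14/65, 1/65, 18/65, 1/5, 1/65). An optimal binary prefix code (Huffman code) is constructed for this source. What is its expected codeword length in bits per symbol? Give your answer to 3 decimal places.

Repeatedly combine the two least-probable nodes; the expected code length is the sum of the merged weights.
merge 1/65 + 1/65 → 2/65
merge 2/65 + 1/5 → 3/13
merge 14/65 + 3/13 → 29/65
merge 18/65 + 18/65 → 36/65
merge 29/65 + 36/65 → 1
L = 2/65 + 3/13 + 29/65 + 36/65 + 1 = 147/65 ≈ 2.262 bits/symbol.

2.262 bits/symbol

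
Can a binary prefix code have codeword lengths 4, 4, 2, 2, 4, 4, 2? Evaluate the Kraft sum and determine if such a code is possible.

With common denominator 2^4 = 16: Σ 2^(−ℓᵢ) = 1/16 + 1/16 + 4/16 + 4/16 + 1/16 + 1/16 + 4/16 = 16/16 = 1.
Kraft's inequality requires Σ ≤ 1; here Σ = 1 ≤ 1, so such a prefix code exists.

1; yes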